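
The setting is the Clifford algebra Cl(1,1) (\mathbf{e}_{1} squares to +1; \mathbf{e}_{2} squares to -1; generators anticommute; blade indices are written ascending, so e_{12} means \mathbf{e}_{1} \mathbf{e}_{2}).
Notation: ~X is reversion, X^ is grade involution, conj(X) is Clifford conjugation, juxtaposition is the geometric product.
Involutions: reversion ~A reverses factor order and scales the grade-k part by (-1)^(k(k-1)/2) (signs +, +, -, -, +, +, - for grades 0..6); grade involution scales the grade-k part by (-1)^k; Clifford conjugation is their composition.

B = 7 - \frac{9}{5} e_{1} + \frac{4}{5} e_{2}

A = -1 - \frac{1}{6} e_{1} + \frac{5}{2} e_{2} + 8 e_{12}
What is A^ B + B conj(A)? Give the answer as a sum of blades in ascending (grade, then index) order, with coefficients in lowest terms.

first term: -\frac{53}{10} - \frac{103}{30} e_{1} - \frac{39}{10} e_{2} + \frac{1549}{30} e_{12}
second term: -\frac{53}{10} - \frac{103}{30} e_{1} - \frac{39}{10} e_{2} - \frac{1549}{30} e_{12}
Answer: -\frac{53}{5} - \frac{103}{15} e_{1} - \frac{39}{5} e_{2}


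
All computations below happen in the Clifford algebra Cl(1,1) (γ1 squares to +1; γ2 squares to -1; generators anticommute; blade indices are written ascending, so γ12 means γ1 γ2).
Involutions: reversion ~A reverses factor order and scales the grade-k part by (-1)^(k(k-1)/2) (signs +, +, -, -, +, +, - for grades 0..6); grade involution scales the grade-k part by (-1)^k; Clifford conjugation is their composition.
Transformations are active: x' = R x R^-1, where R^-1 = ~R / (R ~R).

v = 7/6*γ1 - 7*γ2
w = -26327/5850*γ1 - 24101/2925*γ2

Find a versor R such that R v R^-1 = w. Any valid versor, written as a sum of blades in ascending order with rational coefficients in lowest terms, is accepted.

Take R = v + w = -9751/2925*γ1 - 44576/2925*γ2. Because q(v) = q(w) = -1715/36, conjugation by R sends v exactly to w.
Answer: -9751/2925*γ1 - 44576/2925*γ2


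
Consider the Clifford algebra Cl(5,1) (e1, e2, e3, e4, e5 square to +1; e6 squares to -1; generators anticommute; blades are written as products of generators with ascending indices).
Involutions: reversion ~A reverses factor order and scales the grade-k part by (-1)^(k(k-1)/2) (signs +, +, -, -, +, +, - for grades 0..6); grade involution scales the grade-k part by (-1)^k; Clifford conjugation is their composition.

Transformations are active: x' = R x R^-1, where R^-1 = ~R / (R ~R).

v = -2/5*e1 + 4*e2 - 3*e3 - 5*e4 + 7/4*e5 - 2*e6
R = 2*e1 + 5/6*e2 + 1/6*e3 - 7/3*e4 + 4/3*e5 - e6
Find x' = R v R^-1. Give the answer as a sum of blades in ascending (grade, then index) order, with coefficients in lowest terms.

~R = 2*e1 + 5/6*e2 + 1/6*e3 - 7/3*e4 + 4/3*e5 - e6, and R ~R = 197/18, so R^-1 = ~R / (197/18).
R v = 421/30 + 25/3*e1 e2 - 89/15*e1 e3 - 164/15*e1 e4 + 121/30*e1 e5 - 22/5*e1 e6 - 19/6*e2 e3 + 31/6*e2 e4 - 31/8*e2 e5 + 7/3*e2 e6 - 47/6*e3 e4 + 103/24*e3 e5 - 10/3*e3 e6 + 31/12*e4 e5 - 1/3*e4 e6 - 11/12*e5 e6
Answer: 5446/985*e1 - 367/197*e2 + 3376/985*e3 - 969/985*e4 + 6577/3940*e5 - 556/985*e6


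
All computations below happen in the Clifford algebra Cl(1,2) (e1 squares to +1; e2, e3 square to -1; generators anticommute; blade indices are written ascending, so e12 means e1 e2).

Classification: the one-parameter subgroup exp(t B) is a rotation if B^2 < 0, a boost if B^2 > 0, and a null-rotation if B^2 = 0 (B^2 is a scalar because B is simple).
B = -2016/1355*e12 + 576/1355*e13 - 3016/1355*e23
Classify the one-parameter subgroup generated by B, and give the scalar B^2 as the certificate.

B^2 term by term: the squares give (-2016/1355)^2*(e12)^2 + (576/1355)^2*(e13)^2 + (-3016/1355)^2*(e23)^2 = 4064256/1836025*(+1) + 331776/1836025*(+1) + 9096256/1836025*(-1) = -64/25 (each basis 2-blade squares to minus the product of its generators' squares); cross terms between blades sharing an index anticommute and cancel. So B^2 = -64/25.
Answer: rotation, certificate B^2 = -64/25. B^2 = -64/25 is basis-independent, so its sign is the whole story.


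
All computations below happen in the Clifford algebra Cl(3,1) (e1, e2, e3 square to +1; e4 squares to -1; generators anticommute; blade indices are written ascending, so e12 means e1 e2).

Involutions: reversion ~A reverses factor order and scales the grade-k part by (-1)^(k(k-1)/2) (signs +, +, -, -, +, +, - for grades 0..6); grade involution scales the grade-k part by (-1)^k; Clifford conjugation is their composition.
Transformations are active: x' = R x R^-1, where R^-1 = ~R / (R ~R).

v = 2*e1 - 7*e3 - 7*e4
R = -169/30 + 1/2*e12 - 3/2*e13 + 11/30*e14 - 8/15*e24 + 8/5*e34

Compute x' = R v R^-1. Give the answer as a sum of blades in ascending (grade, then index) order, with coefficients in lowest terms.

~R = -169/30 - 1/2*e12 + 3/2*e13 - 11/30*e14 + 8/15*e24 - 8/5*e34, and R ~R = 2813/90, so R^-1 = ~R / (2813/90).
R v = 9/5*e1 - 71/15*e2 + 1609/30*e3 + 499/10*e4 - 7/2*e123 - 137/30*e124 + 244/15*e134 - 56/15*e234
Answer: -2168/485*e1 + 798/485*e2 - 5789/485*e3 - 6157/485*e4


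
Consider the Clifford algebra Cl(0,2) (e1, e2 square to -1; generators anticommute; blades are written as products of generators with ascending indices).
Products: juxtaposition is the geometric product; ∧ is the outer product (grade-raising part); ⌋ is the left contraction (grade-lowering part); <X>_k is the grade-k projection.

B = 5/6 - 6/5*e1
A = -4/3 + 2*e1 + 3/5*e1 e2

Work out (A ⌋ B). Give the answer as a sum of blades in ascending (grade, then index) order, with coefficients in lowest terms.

step 1: 58/45 + 8/5*e1
Answer: 58/45 + 8/5*e1


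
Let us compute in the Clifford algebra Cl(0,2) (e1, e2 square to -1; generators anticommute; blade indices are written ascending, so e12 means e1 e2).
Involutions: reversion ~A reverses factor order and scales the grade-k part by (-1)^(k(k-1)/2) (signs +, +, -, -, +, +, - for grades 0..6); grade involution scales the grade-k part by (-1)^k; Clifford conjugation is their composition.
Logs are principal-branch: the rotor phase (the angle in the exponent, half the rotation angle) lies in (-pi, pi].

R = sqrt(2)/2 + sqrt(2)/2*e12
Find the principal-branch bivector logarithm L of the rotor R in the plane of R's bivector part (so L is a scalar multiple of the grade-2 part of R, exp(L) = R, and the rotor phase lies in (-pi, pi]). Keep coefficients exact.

The scalar part of R is sqrt(2)/2, and that scalar determines the rotor phase on the principal branch; recovering the unit plane as bivector-part over sine of the phase gives L = phase * plane.
Concretely: cos(phase) = sqrt(2)/2 gives phase = ±pi/4, and since phase/sin(phase) is even the sign is immaterial: L = (phase/sin(phase)) * <R>_2 = (sqrt(2)*pi/4) * <R>_2.
Answer: pi/4*e12


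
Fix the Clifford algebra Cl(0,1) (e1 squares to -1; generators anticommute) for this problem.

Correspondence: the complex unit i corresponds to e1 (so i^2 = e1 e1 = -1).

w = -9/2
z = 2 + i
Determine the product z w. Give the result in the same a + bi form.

In blades: z = 2 + e1, w = -9/2.
Distribute z over w term by term (generator squares from the signature, products reordered to ascending indices): (2)*w = -9; (e1)*w = -9/2*e1.
Sum: -9 - 9/2*e1; translating back through the correspondence:
Answer: -9 - 9/2*i


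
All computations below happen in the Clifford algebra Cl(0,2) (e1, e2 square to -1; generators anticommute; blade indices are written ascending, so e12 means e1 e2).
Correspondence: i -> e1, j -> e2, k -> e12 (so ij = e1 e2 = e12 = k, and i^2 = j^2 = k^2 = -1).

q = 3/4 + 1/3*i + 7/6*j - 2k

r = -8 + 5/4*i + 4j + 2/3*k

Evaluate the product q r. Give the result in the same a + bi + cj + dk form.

In blades: q = 3/4 + 1/3*e1 + 7/6*e2 - 2*e12, r = -8 + 5/4*e1 + 4*e2 + 2/3*e12.
Distribute q over r term by term (generator squares from the signature, products reordered to ascending indices): (3/4)*r = -6 + 15/16*e1 + 3*e2 + 1/2*e12; (1/3*e1)*r = -5/12 - 8/3*e1 - 2/9*e2 + 4/3*e12; (7/6*e2)*r = -14/3 + 7/9*e1 - 28/3*e2 - 35/24*e12; (-2*e12)*r = 4/3 + 8*e1 - 5/2*e2 + 16*e12.
Sum: -39/4 + 1015/144*e1 - 163/18*e2 + 131/8*e12; translating back through the correspondence:
Answer: -39/4 + 1015/144*i - 163/18*j + 131/8*k


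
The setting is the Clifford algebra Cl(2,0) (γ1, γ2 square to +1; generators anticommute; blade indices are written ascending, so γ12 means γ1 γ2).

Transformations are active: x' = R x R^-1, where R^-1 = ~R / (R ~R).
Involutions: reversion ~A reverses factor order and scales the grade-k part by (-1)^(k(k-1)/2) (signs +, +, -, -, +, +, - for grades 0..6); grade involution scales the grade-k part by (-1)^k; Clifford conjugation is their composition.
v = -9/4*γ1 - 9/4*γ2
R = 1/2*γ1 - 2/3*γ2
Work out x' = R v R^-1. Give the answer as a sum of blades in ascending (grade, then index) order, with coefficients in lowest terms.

~R = 1/2*γ1 - 2/3*γ2, and R ~R = 25/36, so R^-1 = ~R / (25/36).
R v = 3/8 - 21/8*γ12
Answer: 279/100*γ1 + 153/100*γ2


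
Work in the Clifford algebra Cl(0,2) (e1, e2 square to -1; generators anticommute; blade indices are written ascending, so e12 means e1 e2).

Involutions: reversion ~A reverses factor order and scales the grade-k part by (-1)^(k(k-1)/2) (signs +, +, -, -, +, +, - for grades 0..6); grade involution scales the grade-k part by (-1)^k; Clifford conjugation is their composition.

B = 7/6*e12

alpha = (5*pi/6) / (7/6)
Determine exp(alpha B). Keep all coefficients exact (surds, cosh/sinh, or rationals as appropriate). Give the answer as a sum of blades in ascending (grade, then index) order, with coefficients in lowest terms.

B^2 = (7/6)^2*(e12)^2 = 49/36*(-1) = -49/36 (a basis 2-blade squares to minus the product of its generators' squares).
B^2 = -49/36 — a negative square means the series sums to a rotation: l = 7/6, alpha*l = 5*pi/6, so exp(alpha B) = cos(5*pi/6) + (sin(5*pi/6)/(7/6))*B = -sqrt(3)/2 + (3/7)*B.
Answer: -sqrt(3)/2 + 1/2*e12


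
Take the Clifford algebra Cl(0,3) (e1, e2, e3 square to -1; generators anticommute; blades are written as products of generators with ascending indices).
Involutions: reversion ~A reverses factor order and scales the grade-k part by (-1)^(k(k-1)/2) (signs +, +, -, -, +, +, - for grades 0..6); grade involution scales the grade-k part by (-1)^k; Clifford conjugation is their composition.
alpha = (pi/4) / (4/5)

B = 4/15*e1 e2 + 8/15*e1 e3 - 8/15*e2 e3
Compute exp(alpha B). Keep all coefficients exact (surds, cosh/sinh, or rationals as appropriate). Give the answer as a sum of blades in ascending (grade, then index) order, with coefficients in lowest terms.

B^2 term by term: the squares give (4/15)^2*(e1 e2)^2 + (8/15)^2*(e1 e3)^2 + (-8/15)^2*(e2 e3)^2 = 16/225*(-1) + 64/225*(-1) + 64/225*(-1) = -16/25 (each basis 2-blade squares to minus the product of its generators' squares); cross terms between blades sharing an index anticommute and cancel. So B^2 = -16/25.
B^2 = -16/25 — the negative square puts this in the circular regime; l = 4/5, alpha*l = pi/4, so exp(alpha B) = cos(pi/4) + (sin(pi/4)/(4/5))*B = sqrt(2)/2 + (5*sqrt(2)/8)*B.
Answer: sqrt(2)/2 + sqrt(2)/6*e1 e2 + sqrt(2)/3*e1 e3 - sqrt(2)/3*e2 e3


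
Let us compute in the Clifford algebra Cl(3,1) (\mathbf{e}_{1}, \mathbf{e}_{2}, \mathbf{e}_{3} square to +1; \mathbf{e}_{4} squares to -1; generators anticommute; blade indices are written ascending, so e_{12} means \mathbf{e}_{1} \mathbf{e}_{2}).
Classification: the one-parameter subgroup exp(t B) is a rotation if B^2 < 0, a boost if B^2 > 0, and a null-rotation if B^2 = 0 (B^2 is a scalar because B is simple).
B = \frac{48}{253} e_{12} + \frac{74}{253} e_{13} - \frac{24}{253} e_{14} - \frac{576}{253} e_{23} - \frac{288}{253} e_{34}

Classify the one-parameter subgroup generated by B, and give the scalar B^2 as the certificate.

B^2 term by term: the squares give (\frac{48}{253})^2*(e_{12})^2 + (\frac{74}{253})^2*(e_{13})^2 + (-\frac{24}{253})^2*(e_{14})^2 + (-\frac{576}{253})^2*(e_{23})^2 + (-\frac{288}{253})^2*(e_{34})^2 = \frac{2304}{64009}*(-1) + \frac{5476}{64009}*(-1) + \frac{576}{64009}*(+1) + \frac{331776}{64009}*(-1) + \frac{82944}{64009}*(+1) = -4 (each basis 2-blade squares to minus the product of its generators' squares); cross terms between blades sharing an index anticommute and cancel; the commuting (index-disjoint) pairs give grade-4 terms 2*c*c'*(blade product), which cancel blade by blade — e_{1234}: -\frac{27648}{64009} + \frac{27648}{64009} = 0 — confirming B is simple. So B^2 = -4.
Answer: rotation, certificate B^2 = -4. Key observation: B^2 = -4 is a conjugation invariant, so its sign decides the class regardless of the surface form of B.


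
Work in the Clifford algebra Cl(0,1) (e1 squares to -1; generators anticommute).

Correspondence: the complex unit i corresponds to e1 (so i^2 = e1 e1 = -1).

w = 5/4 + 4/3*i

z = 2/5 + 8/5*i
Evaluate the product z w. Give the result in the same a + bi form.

In blades: z = 2/5 + 8/5*e1, w = 5/4 + 4/3*e1.
Distribute z over w term by term (generator squares from the signature, products reordered to ascending indices): (2/5)*w = 1/2 + 8/15*e1; (8/5*e1)*w = -32/15 + 2*e1.
Sum: -49/30 + 38/15*e1; translating back through the correspondence:
Answer: -49/30 + 38/15*i


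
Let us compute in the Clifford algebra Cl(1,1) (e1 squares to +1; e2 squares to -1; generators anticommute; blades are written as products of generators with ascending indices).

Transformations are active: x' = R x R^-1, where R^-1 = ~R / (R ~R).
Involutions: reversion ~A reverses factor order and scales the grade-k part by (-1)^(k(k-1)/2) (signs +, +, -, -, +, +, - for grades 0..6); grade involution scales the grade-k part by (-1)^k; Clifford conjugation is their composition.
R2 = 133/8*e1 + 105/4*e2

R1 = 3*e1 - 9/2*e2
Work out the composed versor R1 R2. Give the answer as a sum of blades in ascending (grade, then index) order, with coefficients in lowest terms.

Distribute over the terms of R1 (each basis-blade product reordered to ascending indices, repeated generators contracted through their squares):
(3*e1) R2 = 399/8 + 315/4*e1 e2
(-9/2*e2) R2 = 945/8 + 1197/16*e1 e2
Summing the partial products and collecting blades:
Answer: 168 + 2457/16*e1 e2


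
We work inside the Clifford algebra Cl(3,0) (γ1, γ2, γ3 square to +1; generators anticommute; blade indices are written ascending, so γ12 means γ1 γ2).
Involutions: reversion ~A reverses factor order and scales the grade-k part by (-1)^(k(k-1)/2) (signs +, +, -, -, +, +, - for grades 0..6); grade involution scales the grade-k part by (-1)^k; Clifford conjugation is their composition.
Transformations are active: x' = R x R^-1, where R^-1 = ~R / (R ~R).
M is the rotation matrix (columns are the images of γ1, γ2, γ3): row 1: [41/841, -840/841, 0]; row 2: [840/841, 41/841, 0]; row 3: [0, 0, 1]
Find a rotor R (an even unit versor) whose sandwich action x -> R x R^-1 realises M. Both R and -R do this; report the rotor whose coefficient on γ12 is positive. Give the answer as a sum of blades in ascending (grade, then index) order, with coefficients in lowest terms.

Method: write R = a + b12*γ12 + b13*γ13 + b23*γ23 with a^2 + b12^2 + b13^2 + b23^2 = 1 (so R^-1 = ~R). Expanding the columns R e_j ~R gives tr M = 4a^2 - 1 and, from the antisymmetric part, M21 - M12 = -4a*b12, M13 - M31 = 4a*b13, M32 - M23 = -4a*b23.
Here tr M = 923/841, so a^2 = (1 + tr M)/4 = 441/841 and a = ±21/29. Taking a = 21/29: M21 - M12 = 1680/841, M13 - M31 = 0, M32 - M23 = 0, giving b12 = -20/29, b13 = 0, b23 = 0, i.e. R = 21/29 - 20/29*γ12.
Its γ12 coefficient is negative, so report the other preimage -R.
Answer: -21/29 + 20/29*γ12. Sheet selection: the two-to-one cover makes ±R indistinguishable at the matrix level (trace 923/841), so uniqueness comes from the required sign on γ12.


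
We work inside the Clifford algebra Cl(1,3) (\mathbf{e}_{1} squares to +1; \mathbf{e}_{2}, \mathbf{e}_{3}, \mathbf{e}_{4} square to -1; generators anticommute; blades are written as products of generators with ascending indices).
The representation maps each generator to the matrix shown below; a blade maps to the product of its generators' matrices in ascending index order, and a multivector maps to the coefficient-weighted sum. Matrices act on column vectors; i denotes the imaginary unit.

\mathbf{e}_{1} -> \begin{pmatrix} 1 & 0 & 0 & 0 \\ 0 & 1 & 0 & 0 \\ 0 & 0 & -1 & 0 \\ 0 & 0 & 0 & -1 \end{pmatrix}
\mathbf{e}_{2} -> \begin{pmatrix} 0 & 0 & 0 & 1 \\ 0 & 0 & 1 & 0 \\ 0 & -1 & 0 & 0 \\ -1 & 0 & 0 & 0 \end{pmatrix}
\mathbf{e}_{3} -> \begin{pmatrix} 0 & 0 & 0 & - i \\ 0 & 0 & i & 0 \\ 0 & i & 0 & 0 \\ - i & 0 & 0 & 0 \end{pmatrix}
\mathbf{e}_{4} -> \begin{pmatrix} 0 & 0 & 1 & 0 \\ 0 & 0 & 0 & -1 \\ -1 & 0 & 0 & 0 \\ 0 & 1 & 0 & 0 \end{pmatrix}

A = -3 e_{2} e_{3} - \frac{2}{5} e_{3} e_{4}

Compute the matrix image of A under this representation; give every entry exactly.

Bivector images (products of the table entries): rho(e_{2} e_{3}) = rho(\mathbf{e}_{2})rho(\mathbf{e}_{3}) = \begin{pmatrix} - i & 0 & 0 & 0 \\ 0 & i & 0 & 0 \\ 0 & 0 & - i & 0 \\ 0 & 0 & 0 & i \end{pmatrix}; rho(e_{3} e_{4}) = rho(\mathbf{e}_{3})rho(\mathbf{e}_{4}) = \begin{pmatrix} 0 & - i & 0 & 0 \\ - i & 0 & 0 & 0 \\ 0 & 0 & 0 & - i \\ 0 & 0 & - i & 0 \end{pmatrix}.
M = (-3)*rho(e_{2} e_{3}) + (-\frac{2}{5})*rho(e_{3} e_{4}), summed entrywise:
Answer: \begin{pmatrix} 3 i & \frac{2 i}{5} & 0 & 0 \\ \frac{2 i}{5} & - 3 i & 0 & 0 \\ 0 & 0 & 3 i & \frac{2 i}{5} \\ 0 & 0 & \frac{2 i}{5} & - 3 i \end{pmatrix}


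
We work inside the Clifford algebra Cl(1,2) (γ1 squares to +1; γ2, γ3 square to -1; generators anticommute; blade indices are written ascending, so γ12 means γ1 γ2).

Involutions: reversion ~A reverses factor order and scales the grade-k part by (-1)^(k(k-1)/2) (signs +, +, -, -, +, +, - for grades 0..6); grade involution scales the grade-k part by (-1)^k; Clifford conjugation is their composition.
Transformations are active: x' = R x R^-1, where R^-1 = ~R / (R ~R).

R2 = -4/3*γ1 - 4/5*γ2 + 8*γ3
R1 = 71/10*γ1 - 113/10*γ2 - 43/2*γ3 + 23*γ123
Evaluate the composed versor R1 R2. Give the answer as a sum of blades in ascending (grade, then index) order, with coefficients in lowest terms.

Distribute over the terms of R2 (each basis-blade product reordered to ascending indices, repeated generators contracted through their squares):
R1 (-4/3*γ1) = -142/15 - 226/15*γ12 - 86/3*γ13 - 92/3*γ23
R1 (-4/5*γ2) = -226/25 - 142/25*γ12 - 92/5*γ13 - 86/5*γ23
R1 (8*γ3) = 172 - 184*γ12 + 284/5*γ13 - 452/5*γ23
Summing the partial products and collecting blades:
Answer: 11512/75 - 15356/75*γ12 + 146/15*γ13 - 2074/15*γ23


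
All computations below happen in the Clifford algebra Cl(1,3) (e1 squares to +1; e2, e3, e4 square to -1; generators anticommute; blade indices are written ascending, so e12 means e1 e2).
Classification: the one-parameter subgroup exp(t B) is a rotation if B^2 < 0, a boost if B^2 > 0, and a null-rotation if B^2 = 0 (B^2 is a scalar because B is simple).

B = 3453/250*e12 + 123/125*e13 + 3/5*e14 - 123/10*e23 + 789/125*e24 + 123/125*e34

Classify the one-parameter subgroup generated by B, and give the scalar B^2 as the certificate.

B^2 term by term: the squares give (3453/250)^2*(e12)^2 + (123/125)^2*(e13)^2 + (3/5)^2*(e14)^2 + (-123/10)^2*(e23)^2 + (789/125)^2*(e24)^2 + (123/125)^2*(e34)^2 = 11923209/62500*(+1) + 15129/15625*(+1) + 9/25*(+1) + 15129/100*(-1) + 622521/15625*(-1) + 15129/15625*(-1) = 0 (each basis 2-blade squares to minus the product of its generators' squares); cross terms between blades sharing an index anticommute and cancel; the commuting (index-disjoint) pairs give grade-4 terms 2*c*c'*(blade product), which cancel blade by blade — e1234: 424719/15625 - 194094/15625 - 369/25 = 0 — confirming B is simple. So B^2 = 0.
Answer: null-rotation, certificate B^2 = 0. No conjugation can change B^2 = 0; the sign gives the class.


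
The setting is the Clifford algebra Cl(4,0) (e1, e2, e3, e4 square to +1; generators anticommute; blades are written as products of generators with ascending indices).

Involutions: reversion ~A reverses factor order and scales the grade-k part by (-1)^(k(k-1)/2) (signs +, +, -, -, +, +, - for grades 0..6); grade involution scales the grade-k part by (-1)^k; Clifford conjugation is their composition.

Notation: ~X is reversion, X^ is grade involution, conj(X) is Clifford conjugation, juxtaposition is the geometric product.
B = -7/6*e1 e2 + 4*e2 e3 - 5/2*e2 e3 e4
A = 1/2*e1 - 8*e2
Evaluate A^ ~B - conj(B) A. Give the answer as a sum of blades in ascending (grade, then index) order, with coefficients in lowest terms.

first term: -28/3*e1 - 7/12*e2 - 32*e3 + 20*e3 e4 + 2*e1 e2 e3 - 5/4*e1 e2 e3 e4
second term: -28/3*e1 - 7/12*e2 - 32*e3 + 20*e3 e4 - 2*e1 e2 e3 + 5/4*e1 e2 e3 e4
Answer: 4*e1 e2 e3 - 5/2*e1 e2 e3 e4


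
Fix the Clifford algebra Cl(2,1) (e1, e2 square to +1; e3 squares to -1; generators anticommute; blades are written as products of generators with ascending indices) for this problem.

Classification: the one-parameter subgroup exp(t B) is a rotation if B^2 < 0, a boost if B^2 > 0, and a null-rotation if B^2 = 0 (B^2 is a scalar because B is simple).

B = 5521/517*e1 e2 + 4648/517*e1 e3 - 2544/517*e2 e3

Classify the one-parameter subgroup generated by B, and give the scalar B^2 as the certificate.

B^2 term by term: the squares give (5521/517)^2*(e1 e2)^2 + (4648/517)^2*(e1 e3)^2 + (-2544/517)^2*(e2 e3)^2 = 30481441/267289*(-1) + 21603904/267289*(+1) + 6471936/267289*(+1) = -9 (each basis 2-blade squares to minus the product of its generators' squares); cross terms between blades sharing an index anticommute and cancel. So B^2 = -9.
Answer: rotation, certificate B^2 = -9. Check the certificate: B^2 = -9, and that sign is decisive whatever form B takes.


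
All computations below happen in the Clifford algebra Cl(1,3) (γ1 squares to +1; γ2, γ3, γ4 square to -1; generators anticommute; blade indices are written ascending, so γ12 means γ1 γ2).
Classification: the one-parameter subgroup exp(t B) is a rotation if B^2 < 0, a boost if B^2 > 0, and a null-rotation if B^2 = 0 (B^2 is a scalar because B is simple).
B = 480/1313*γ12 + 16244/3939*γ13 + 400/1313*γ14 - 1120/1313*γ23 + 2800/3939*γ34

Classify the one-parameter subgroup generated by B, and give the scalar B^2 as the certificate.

B^2 term by term: the squares give (480/1313)^2*(γ12)^2 + (16244/3939)^2*(γ13)^2 + (400/1313)^2*(γ14)^2 + (-1120/1313)^2*(γ23)^2 + (2800/3939)^2*(γ34)^2 = 230400/1723969*(+1) + 263867536/15515721*(+1) + 160000/1723969*(+1) + 1254400/1723969*(-1) + 7840000/15515721*(-1) = 16 (each basis 2-blade squares to minus the product of its generators' squares); cross terms between blades sharing an index anticommute and cancel; the commuting (index-disjoint) pairs give grade-4 terms 2*c*c'*(blade product), which cancel blade by blade — γ1234: 896000/1723969 - 896000/1723969 = 0 — confirming B is simple. So B^2 = 16.
Answer: boost, certificate B^2 = 16. The class reads off the invariant scalar 16 directly.


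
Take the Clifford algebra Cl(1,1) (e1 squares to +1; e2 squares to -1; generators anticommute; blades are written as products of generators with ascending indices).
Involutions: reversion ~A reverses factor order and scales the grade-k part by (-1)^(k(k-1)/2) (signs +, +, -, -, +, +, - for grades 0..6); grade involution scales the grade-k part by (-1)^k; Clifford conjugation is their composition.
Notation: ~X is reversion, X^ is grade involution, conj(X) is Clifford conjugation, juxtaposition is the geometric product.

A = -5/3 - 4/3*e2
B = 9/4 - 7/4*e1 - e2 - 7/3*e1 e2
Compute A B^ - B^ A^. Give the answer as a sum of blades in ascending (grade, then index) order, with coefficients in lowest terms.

first term: -29/12 + 7/36*e1 - 14/3*e2 + 56/9*e1 e2
second term: -61/12 + 7/36*e1 + 4/3*e2 + 56/9*e1 e2
Answer: 8/3 - 6*e2


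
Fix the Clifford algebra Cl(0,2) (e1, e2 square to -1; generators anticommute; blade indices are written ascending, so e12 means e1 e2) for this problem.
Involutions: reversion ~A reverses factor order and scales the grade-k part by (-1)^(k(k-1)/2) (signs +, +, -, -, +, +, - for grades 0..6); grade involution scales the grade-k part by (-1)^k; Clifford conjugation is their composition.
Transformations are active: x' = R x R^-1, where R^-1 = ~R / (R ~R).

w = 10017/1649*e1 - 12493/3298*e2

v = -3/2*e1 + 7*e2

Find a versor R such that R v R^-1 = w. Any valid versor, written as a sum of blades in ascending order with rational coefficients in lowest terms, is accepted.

R = v + w = 15087/3298*e1 + 10593/3298*e2 works: the equal norms (-205/4) guarantee its sandwich swaps v into w.
Answer: 15087/3298*e1 + 10593/3298*e2


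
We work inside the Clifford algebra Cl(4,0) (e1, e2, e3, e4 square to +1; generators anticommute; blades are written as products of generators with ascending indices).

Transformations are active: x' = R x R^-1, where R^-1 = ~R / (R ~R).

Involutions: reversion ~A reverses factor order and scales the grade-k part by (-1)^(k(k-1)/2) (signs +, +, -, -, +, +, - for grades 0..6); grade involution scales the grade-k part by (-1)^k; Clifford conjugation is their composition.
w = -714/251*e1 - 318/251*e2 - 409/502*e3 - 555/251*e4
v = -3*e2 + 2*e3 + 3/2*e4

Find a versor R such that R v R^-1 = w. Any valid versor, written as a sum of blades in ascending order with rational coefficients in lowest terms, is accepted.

Why this works: both vectors square to 61/4, so q(v) = q(w) and R = v + w = -714/251*e1 - 1071/251*e2 + 595/502*e3 - 357/502*e4 carries v to w — its own direction survives, the complement (v - w)/2 flips.
Answer: -714/251*e1 - 1071/251*e2 + 595/502*e3 - 357/502*e4


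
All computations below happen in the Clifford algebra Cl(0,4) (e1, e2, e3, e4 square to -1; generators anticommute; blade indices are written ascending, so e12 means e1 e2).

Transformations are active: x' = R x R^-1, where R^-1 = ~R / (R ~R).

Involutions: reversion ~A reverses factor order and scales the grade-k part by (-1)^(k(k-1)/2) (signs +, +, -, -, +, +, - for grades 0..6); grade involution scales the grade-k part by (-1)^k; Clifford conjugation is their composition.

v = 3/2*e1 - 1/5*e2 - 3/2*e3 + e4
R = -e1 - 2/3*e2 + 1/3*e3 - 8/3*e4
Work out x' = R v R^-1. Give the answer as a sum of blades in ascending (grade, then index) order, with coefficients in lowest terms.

~R = -e1 - 2/3*e2 + 1/3*e3 - 8/3*e4, and R ~R = -26/3, so R^-1 = ~R / (-26/3).
R v = 68/15 + 6/5*e12 + e13 + 3*e14 + 16/15*e23 - 6/5*e24 - 11/3*e34
Answer: -59/130*e1 + 35/39*e2 + 449/390*e3 + 349/195*e4


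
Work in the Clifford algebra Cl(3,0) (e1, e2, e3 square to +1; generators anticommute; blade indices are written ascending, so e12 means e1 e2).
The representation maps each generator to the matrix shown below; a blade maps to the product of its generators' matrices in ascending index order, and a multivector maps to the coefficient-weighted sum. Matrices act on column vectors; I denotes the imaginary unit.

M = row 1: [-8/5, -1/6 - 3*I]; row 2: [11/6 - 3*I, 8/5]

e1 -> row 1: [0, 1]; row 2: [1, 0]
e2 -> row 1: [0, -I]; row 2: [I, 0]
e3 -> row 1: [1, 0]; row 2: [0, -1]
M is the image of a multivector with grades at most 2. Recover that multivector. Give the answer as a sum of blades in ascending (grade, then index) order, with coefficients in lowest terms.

Method: 1, rho(e1), rho(e2), rho(e3) form a trace-orthogonal basis of the 2x2 complex matrices (tr(X Y) = 2 if X = Y, else 0), so M = m0*1 + m1*rho(e1) + m2*rho(e2) + m3*rho(e3) with m0 = tr(M)/2 = 0, m1 = tr(M rho(e1))/2 = 5/6 - 3*I, m2 = tr(M rho(e2))/2 = -I, m3 = tr(M rho(e3))/2 = -8/5.
Multiplying table entries, the bivector images are rho(e12) = I*rho(e3), rho(e13) = -I*rho(e2), rho(e23) = I*rho(e1); with real blade coefficients the real parts of m0..m3 are the coefficients of 1, e1, e2, e3 and the imaginary parts give the bivectors (e23: Im m1, e13: -Im m2, e12: Im m3).
Answer: 5/6*e1 - 8/5*e3 + e13 - 3*e23


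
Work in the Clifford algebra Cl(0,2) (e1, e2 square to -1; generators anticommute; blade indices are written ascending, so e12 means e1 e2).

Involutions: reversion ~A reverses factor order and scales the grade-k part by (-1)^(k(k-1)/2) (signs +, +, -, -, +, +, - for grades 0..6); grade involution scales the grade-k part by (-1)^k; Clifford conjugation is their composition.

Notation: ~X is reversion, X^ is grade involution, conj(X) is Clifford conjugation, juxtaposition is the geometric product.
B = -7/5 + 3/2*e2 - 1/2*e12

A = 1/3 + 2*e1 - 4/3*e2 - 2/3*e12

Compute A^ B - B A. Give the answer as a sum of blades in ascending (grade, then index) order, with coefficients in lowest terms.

first term: -14/5 + 47/15*e1 - 71/30*e2 - 67/30*e12
second term: 6/5 - 67/15*e1 + 41/30*e2 - 67/30*e12
Answer: -4 + 38/5*e1 - 56/15*e2


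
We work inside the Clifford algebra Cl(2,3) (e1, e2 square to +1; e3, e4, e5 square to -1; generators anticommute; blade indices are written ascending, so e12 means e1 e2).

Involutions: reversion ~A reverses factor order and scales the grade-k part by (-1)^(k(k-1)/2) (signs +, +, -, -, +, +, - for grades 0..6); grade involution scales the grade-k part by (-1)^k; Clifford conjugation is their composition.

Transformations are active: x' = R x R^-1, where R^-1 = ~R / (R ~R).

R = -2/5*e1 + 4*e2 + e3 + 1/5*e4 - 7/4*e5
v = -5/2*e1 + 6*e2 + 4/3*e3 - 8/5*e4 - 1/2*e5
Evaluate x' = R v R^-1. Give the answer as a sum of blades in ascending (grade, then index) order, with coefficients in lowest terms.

~R = -2/5*e1 + 4*e2 + e3 + 1/5*e4 - 7/4*e5, and R ~R = 4823/400, so R^-1 = ~R / (4823/400).
R v = 13867/600 + 38/5*e12 + 59/30*e13 + 57/50*e14 - 167/40*e15 - 2/3*e23 - 38/5*e24 + 17/2*e25 - 28/15*e34 + 11/6*e35 - 29/10*e45
Answer: 19979/20670*e1 + 19294/2067*e2 + 5168/2067*e3 + 4892/2067*e4 - 25667/4134*e5


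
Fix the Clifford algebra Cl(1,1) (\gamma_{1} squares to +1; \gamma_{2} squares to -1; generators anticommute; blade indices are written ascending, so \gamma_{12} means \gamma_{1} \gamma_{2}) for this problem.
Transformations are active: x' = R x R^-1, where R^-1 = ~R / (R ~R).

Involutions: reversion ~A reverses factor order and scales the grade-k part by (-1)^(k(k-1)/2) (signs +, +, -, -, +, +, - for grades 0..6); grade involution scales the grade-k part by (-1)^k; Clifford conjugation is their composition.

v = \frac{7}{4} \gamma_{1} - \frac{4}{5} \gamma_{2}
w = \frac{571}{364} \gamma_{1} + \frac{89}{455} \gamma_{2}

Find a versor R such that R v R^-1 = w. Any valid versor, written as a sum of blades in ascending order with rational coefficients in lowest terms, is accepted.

Why this works: both vectors square to \frac{969}{400}, so q(v) = q(w) and R = v + w = \frac{302}{91} \gamma_{1} - \frac{55}{91} \gamma_{2} carries v to w — its own direction survives, the complement (v - w)/2 flips.
Answer: \frac{302}{91} \gamma_{1} - \frac{55}{91} \gamma_{2}


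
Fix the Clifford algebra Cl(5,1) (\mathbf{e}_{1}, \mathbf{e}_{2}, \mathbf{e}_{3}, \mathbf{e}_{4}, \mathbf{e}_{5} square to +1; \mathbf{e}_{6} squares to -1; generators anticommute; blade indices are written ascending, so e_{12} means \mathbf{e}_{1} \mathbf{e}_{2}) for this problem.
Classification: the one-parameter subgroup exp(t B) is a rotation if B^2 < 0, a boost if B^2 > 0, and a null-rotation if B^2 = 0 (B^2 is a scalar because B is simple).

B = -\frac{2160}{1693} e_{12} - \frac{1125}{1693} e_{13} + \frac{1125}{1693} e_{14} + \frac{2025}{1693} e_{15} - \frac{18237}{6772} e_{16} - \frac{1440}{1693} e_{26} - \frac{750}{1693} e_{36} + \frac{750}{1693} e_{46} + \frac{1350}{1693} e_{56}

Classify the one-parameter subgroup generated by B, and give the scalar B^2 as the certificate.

B^2 term by term: the squares give (-\frac{2160}{1693})^2*(e_{12})^2 + (-\frac{1125}{1693})^2*(e_{13})^2 + (\frac{1125}{1693})^2*(e_{14})^2 + (\frac{2025}{1693})^2*(e_{15})^2 + (-\frac{18237}{6772})^2*(e_{16})^2 + (-\frac{1440}{1693})^2*(e_{26})^2 + (-\frac{750}{1693})^2*(e_{36})^2 + (\frac{750}{1693})^2*(e_{46})^2 + (\frac{1350}{1693})^2*(e_{56})^2 = \frac{4665600}{2866249}*(-1) + \frac{1265625}{2866249}*(-1) + \frac{1265625}{2866249}*(-1) + \frac{4100625}{2866249}*(-1) + \frac{332588169}{45859984}*(+1) + \frac{2073600}{2866249}*(+1) + \frac{562500}{2866249}*(+1) + \frac{562500}{2866249}*(+1) + \frac{1822500}{2866249}*(+1) = \frac{81}{16} (each basis 2-blade squares to minus the product of its generators' squares); cross terms between blades sharing an index anticommute and cancel; the commuting (index-disjoint) pairs give grade-4 terms 2*c*c'*(blade product), which cancel blade by blade — e_{1236}: \frac{3240000}{2866249} - \frac{3240000}{2866249} = 0; e_{1246}: -\frac{3240000}{2866249} + \frac{3240000}{2866249} = 0; e_{1256}: -\frac{5832000}{2866249} + \frac{5832000}{2866249} = 0; e_{1346}: -\frac{1687500}{2866249} + \frac{1687500}{2866249} = 0; e_{1356}: -\frac{3037500}{2866249} + \frac{3037500}{2866249} = 0; e_{1456}: \frac{3037500}{2866249} - \frac{3037500}{2866249} = 0 — confirming B is simple. So B^2 = \frac{81}{16}.
Answer: boost, certificate B^2 = \frac{81}{16}. The scalar \frac{81}{16} is the complete invariant here: its sign names the subgroup type.


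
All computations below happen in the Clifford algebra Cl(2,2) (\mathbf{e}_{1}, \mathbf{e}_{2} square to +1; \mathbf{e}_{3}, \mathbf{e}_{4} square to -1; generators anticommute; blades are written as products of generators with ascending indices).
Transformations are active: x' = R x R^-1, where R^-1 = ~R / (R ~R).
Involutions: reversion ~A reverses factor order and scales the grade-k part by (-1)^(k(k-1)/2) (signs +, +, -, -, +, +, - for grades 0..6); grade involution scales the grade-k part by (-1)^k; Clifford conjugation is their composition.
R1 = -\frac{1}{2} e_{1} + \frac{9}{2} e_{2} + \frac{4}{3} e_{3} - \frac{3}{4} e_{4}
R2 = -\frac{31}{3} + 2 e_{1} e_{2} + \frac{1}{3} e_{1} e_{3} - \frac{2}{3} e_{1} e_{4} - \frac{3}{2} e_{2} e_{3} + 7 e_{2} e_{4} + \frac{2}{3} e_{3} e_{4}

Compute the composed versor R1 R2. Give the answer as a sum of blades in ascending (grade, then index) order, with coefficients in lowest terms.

Distribute over the terms of R1 (each basis-blade product reordered to ascending indices, repeated generators contracted through their squares):
(-\frac{1}{2} e_{1}) R2 = \frac{31}{6} e_{1} - e_{2} - \frac{1}{6} e_{3} + \frac{1}{3} e_{4} + \frac{3}{4} e_{1} e_{2} e_{3} - \frac{7}{2} e_{1} e_{2} e_{4} - \frac{1}{3} e_{1} e_{3} e_{4}
(\frac{9}{2} e_{2}) R2 = -9 e_{1} - \frac{93}{2} e_{2} - \frac{27}{4} e_{3} + \frac{63}{2} e_{4} - \frac{3}{2} e_{1} e_{2} e_{3} + 3 e_{1} e_{2} e_{4} + 3 e_{2} e_{3} e_{4}
(\frac{4}{3} e_{3}) R2 = \frac{4}{9} e_{1} - 2 e_{2} - \frac{124}{9} e_{3} - \frac{8}{9} e_{4} + \frac{8}{3} e_{1} e_{2} e_{3} + \frac{8}{9} e_{1} e_{3} e_{4} - \frac{28}{3} e_{2} e_{3} e_{4}
(-\frac{3}{4} e_{4}) R2 = \frac{1}{2} e_{1} - \frac{21}{4} e_{2} - \frac{1}{2} e_{3} + \frac{31}{4} e_{4} - \frac{3}{2} e_{1} e_{2} e_{4} - \frac{1}{4} e_{1} e_{3} e_{4} + \frac{9}{8} e_{2} e_{3} e_{4}
Summing the partial products and collecting blades:
Answer: -\frac{26}{9} e_{1} - \frac{219}{4} e_{2} - \frac{763}{36} e_{3} + \frac{1393}{36} e_{4} + \frac{23}{12} e_{1} e_{2} e_{3} - 2 e_{1} e_{2} e_{4} + \frac{11}{36} e_{1} e_{3} e_{4} - \frac{125}{24} e_{2} e_{3} e_{4}


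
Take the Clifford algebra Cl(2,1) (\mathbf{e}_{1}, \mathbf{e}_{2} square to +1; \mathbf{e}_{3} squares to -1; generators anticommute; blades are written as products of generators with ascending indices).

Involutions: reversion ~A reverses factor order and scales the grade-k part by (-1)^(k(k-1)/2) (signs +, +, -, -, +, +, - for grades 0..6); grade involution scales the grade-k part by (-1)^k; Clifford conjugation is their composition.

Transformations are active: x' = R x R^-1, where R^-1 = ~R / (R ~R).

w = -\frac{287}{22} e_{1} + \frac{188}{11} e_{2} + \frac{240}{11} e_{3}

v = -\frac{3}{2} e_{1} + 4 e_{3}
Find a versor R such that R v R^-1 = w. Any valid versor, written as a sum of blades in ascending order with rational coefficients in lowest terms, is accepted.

Equal squares first: v^2 = w^2 = -\frac{55}{4}. Then v + w = -\frac{160}{11} e_{1} + \frac{188}{11} e_{2} + \frac{284}{11} e_{3} is a versor taking v to w, provided it is invertible.
Answer: -\frac{160}{11} e_{1} + \frac{188}{11} e_{2} + \frac{284}{11} e_{3}


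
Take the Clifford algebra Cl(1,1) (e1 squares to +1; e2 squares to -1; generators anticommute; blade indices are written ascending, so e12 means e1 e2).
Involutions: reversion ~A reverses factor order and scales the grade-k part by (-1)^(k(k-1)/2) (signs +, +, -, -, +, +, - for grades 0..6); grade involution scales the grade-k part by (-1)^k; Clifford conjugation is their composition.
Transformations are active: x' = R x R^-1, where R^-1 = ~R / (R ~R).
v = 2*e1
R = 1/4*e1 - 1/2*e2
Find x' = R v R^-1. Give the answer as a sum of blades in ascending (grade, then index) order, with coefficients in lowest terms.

~R = 1/4*e1 - 1/2*e2, and R ~R = -3/16, so R^-1 = ~R / (-3/16).
R v = 1/2 + e12
Answer: -10/3*e1 + 8/3*e2


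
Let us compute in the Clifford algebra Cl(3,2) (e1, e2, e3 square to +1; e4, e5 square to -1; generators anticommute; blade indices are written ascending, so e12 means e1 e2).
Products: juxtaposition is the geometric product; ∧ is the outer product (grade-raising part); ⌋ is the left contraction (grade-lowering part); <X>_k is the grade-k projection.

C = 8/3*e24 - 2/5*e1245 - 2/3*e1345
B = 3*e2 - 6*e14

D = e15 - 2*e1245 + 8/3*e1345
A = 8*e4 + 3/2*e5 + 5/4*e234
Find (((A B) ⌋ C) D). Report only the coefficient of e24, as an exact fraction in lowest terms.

step 1: -48*e1 - 24*e24 - 9/2*e25 + 15/4*e34 - 15/2*e123 - 9*e145
step 2: -64 - 18/5*e2 - 6*e3 - 9/5*e14 + 71/10*e15 + 96/5*e245 + 32*e345
step 3: 71/10 + 704/15*e1 - 64*e15 - 71/5*e24 - 18/5*e25 + 284/15*e34 + 24/5*e35 + 9/5*e45 + 576/5*e123 + 96/5*e124 + 18/5*e125 + 32*e134 + 6*e135 + 44/5*e145 + 128*e1245 - 512/3*e1345 + 108/5*e12345
Answer: -71/5


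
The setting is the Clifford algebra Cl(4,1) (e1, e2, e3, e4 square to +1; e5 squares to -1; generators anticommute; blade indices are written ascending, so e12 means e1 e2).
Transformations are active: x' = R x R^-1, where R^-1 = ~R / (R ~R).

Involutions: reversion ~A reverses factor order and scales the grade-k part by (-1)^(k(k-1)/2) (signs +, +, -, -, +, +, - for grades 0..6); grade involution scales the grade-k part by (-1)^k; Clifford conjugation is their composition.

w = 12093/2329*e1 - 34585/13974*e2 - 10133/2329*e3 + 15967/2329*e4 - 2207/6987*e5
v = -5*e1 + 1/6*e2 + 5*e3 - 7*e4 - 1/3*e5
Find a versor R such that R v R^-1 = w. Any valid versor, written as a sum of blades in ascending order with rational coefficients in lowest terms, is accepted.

R = v + w = 448/2329*e1 - 5376/2329*e2 + 1512/2329*e3 - 336/2329*e4 - 1512/2329*e5 works: the equal norms (1187/12) guarantee its sandwich swaps v into w.
Answer: 448/2329*e1 - 5376/2329*e2 + 1512/2329*e3 - 336/2329*e4 - 1512/2329*e5


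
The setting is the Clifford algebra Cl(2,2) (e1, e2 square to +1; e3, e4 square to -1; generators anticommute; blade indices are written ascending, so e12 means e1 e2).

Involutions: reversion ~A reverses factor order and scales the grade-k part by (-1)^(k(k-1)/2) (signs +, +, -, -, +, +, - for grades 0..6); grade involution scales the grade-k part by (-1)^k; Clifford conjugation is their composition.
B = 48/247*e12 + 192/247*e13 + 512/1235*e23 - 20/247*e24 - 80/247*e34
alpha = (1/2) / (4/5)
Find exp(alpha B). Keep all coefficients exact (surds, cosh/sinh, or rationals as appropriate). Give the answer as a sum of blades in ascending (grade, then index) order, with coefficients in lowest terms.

B^2 term by term: the squares give (48/247)^2*(e12)^2 + (192/247)^2*(e13)^2 + (512/1235)^2*(e23)^2 + (-20/247)^2*(e24)^2 + (-80/247)^2*(e34)^2 = 2304/61009*(-1) + 36864/61009*(+1) + 262144/1525225*(+1) + 400/61009*(+1) + 6400/61009*(-1) = 16/25 (each basis 2-blade squares to minus the product of its generators' squares); cross terms between blades sharing an index anticommute and cancel; the commuting (index-disjoint) pairs give grade-4 terms 2*c*c'*(blade product), which cancel blade by blade — e1234: -7680/61009 + 7680/61009 = 0 — confirming B is simple. So B^2 = 16/25.
B^2 = 16/25 — B^2 > 0, so the exponential closes hyperbolically: l = 4/5, alpha*l = 1/2, so exp(alpha B) = cosh(1/2) + (sinh(1/2)/(4/5))*B = cosh(1/2) + (5*sinh(1/2)/4)*B.
Answer: cosh(1/2) + 60*sinh(1/2)/247*e12 + 240*sinh(1/2)/247*e13 + 128*sinh(1/2)/247*e23 - 25*sinh(1/2)/247*e24 - 100*sinh(1/2)/247*e34
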